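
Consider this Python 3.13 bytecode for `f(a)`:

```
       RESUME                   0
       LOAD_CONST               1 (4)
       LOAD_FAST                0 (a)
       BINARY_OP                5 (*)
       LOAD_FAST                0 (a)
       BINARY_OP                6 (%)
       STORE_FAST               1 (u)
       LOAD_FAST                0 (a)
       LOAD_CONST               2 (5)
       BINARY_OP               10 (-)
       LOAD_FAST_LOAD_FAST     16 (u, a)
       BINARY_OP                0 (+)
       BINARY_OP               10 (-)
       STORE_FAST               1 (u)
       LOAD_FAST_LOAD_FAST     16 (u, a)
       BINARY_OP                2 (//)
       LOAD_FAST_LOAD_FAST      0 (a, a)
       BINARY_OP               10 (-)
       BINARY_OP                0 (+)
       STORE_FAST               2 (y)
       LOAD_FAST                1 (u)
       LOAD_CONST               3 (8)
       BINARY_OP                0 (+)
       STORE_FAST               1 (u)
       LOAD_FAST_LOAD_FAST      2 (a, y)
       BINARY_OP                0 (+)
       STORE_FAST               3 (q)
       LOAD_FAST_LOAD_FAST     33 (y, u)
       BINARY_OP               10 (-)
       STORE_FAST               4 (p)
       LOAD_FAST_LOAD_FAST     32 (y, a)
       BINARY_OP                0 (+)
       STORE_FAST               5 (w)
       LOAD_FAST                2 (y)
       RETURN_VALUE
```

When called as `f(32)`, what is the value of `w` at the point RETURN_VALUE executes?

31

LOAD_CONST → push 4. Stack: [4]
LOAD_FAST a → push 32. Stack: [4, 32]
BINARY_OP * → 4 * 32 = 128. Stack: [128]
LOAD_FAST a → push 32. Stack: [128, 32]
BINARY_OP % → 128 % 32 = 0. Stack: [0]
STORE_FAST u → u=0. Stack: []
LOAD_FAST a → push 32. Stack: [32]
LOAD_CONST → push 5. Stack: [32, 5]
BINARY_OP - → 32 - 5 = 27. Stack: [27]
LOAD_FAST_LOAD_FAST u,a → push 0,32. Stack: [27, 0, 32]
BINARY_OP + → 0 + 32 = 32. Stack: [27, 32]
BINARY_OP - → 27 - 32 = -5. Stack: [-5]
STORE_FAST u → u=-5. Stack: []
LOAD_FAST_LOAD_FAST u,a → push -5,32. Stack: [-5, 32]
BINARY_OP // → -5 // 32 = -1. Stack: [-1]
LOAD_FAST_LOAD_FAST a,a → push 32,32. Stack: [-1, 32, 32]
BINARY_OP - → 32 - 32 = 0. Stack: [-1, 0]
BINARY_OP + → -1 + 0 = -1. Stack: [-1]
STORE_FAST y → y=-1. Stack: []
LOAD_FAST u → push -5. Stack: [-5]
LOAD_CONST → push 8. Stack: [-5, 8]
BINARY_OP + → -5 + 8 = 3. Stack: [3]
STORE_FAST u → u=3. Stack: []
LOAD_FAST_LOAD_FAST a,y → push 32,-1. Stack: [32, -1]
BINARY_OP + → 32 + -1 = 31. Stack: [31]
STORE_FAST q → q=31. Stack: []
LOAD_FAST_LOAD_FAST y,u → push -1,3. Stack: [-1, 3]
BINARY_OP - → -1 - 3 = -4. Stack: [-4]
STORE_FAST p → p=-4. Stack: []
LOAD_FAST_LOAD_FAST y,a → push -1,32. Stack: [-1, 32]
BINARY_OP + → -1 + 32 = 31. Stack: [31]
STORE_FAST w → w=31. Stack: []
LOAD_FAST y → push -1. Stack: [-1]
RETURN_VALUE → return -1.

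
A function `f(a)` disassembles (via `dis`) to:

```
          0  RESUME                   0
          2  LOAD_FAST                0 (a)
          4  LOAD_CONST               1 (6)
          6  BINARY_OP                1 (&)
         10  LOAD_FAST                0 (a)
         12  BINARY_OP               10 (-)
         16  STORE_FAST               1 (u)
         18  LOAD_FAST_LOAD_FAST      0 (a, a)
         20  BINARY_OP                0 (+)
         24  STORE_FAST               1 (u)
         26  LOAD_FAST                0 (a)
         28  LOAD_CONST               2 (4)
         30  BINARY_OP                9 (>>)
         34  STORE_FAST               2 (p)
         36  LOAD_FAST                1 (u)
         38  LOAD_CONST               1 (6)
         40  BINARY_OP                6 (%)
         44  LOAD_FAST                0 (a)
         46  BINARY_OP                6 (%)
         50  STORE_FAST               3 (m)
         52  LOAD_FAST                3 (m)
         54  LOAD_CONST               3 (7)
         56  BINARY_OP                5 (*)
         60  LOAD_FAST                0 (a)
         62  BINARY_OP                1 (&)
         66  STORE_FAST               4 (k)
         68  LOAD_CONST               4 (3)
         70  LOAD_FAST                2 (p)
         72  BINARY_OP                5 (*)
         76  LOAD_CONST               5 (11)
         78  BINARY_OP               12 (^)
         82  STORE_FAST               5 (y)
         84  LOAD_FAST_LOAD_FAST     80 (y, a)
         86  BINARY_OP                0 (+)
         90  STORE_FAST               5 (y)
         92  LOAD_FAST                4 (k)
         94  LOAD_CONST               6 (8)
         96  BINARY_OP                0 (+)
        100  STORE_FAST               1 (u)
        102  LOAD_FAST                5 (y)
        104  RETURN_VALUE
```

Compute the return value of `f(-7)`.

-17

LOAD_FAST a → push -7. Stack: [-7]
LOAD_CONST → push 6. Stack: [-7, 6]
BINARY_OP & → -7 & 6 = 0. Stack: [0]
LOAD_FAST a → push -7. Stack: [0, -7]
BINARY_OP - → 0 - -7 = 7. Stack: [7]
STORE_FAST u → u=7. Stack: []
LOAD_FAST_LOAD_FAST a,a → push -7,-7. Stack: [-7, -7]
BINARY_OP + → -7 + -7 = -14. Stack: [-14]
STORE_FAST u → u=-14. Stack: []
LOAD_FAST a → push -7. Stack: [-7]
LOAD_CONST → push 4. Stack: [-7, 4]
BINARY_OP >> → -7 >> 4 = -1. Stack: [-1]
STORE_FAST p → p=-1. Stack: []
LOAD_FAST u → push -14. Stack: [-14]
LOAD_CONST → push 6. Stack: [-14, 6]
BINARY_OP % → -14 % 6 = 4. Stack: [4]
LOAD_FAST a → push -7. Stack: [4, -7]
BINARY_OP % → 4 % -7 = -3. Stack: [-3]
STORE_FAST m → m=-3. Stack: []
LOAD_FAST m → push -3. Stack: [-3]
LOAD_CONST → push 7. Stack: [-3, 7]
BINARY_OP * → -3 * 7 = -21. Stack: [-21]
LOAD_FAST a → push -7. Stack: [-21, -7]
BINARY_OP & → -21 & -7 = -23. Stack: [-23]
STORE_FAST k → k=-23. Stack: []
LOAD_CONST → push 3. Stack: [3]
LOAD_FAST p → push -1. Stack: [3, -1]
BINARY_OP * → 3 * -1 = -3. Stack: [-3]
LOAD_CONST → push 11. Stack: [-3, 11]
BINARY_OP ^ → -3 ^ 11 = -10. Stack: [-10]
STORE_FAST y → y=-10. Stack: []
LOAD_FAST_LOAD_FAST y,a → push -10,-7. Stack: [-10, -7]
BINARY_OP + → -10 + -7 = -17. Stack: [-17]
STORE_FAST y → y=-17. Stack: []
LOAD_FAST k → push -23. Stack: [-23]
LOAD_CONST → push 8. Stack: [-23, 8]
BINARY_OP + → -23 + 8 = -15. Stack: [-15]
STORE_FAST u → u=-15. Stack: []
LOAD_FAST y → push -17. Stack: [-17]
RETURN_VALUE → return -17.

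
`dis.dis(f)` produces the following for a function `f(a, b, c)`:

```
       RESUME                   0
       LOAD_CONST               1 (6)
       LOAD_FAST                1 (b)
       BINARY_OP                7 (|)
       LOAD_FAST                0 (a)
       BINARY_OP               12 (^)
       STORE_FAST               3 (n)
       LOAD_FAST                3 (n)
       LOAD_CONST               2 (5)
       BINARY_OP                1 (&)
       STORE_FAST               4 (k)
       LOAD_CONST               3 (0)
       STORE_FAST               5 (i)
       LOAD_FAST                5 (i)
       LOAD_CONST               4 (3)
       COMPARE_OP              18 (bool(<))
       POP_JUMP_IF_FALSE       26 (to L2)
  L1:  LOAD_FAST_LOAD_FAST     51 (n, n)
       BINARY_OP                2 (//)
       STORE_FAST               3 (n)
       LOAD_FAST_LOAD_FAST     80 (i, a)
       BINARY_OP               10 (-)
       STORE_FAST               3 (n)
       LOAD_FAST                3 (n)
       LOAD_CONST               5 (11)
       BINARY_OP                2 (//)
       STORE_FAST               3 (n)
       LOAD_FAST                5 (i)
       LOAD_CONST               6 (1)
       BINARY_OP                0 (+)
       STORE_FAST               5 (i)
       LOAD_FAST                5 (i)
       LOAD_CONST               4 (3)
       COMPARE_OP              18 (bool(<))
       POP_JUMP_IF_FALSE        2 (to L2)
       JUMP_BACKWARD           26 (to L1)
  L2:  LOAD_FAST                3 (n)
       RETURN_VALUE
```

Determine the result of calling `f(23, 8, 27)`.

-2

LOAD_CONST → push 6
LOAD_FAST b → push 8
BINARY_OP | → 6 | 8 = 14
LOAD_FAST a → push 23
BINARY_OP ^ → 14 ^ 23 = 25
STORE_FAST n → n=25
LOAD_FAST n → push 25
LOAD_CONST → push 5
BINARY_OP & → 25 & 5 = 1
STORE_FAST k → k=1
LOAD_CONST → push 0
STORE_FAST i → i=0
LOAD_FAST i → push 0
LOAD_CONST → push 3
COMPARE_OP bool(<) → 0 vs 3 = True
POP_JUMP_IF_FALSE → pop True; no jump
LOAD_FAST_LOAD_FAST n,n → push 25,25
BINARY_OP // → 25 // 25 = 1
STORE_FAST n → n=1
LOAD_FAST_LOAD_FAST i,a → push 0,23
BINARY_OP - → 0 - 23 = -23
STORE_FAST n → n=-23
LOAD_FAST n → push -23
LOAD_CONST → push 11
BINARY_OP // → -23 // 11 = -3
STORE_FAST n → n=-3
LOAD_FAST i → push 0
LOAD_CONST → push 1
BINARY_OP + → 0 + 1 = 1
STORE_FAST i → i=1
LOAD_FAST i → push 1
LOAD_CONST → push 3
COMPARE_OP bool(<) → 1 vs 3 = True
POP_JUMP_IF_FALSE → pop True; no jump
LOAD_FAST_LOAD_FAST n,n → push -3,-3
BINARY_OP // → -3 // -3 = 1
STORE_FAST n → n=1
LOAD_FAST_LOAD_FAST i,a → push 1,23
BINARY_OP - → 1 - 23 = -22
STORE_FAST n → n=-22
LOAD_FAST n → push -22
LOAD_CONST → push 11
BINARY_OP // → -22 // 11 = -2
STORE_FAST n → n=-2
LOAD_FAST i → push 1
LOAD_CONST → push 1
BINARY_OP + → 1 + 1 = 2
STORE_FAST i → i=2
LOAD_FAST i → push 2
LOAD_CONST → push 3
COMPARE_OP bool(<) → 2 vs 3 = True
POP_JUMP_IF_FALSE → pop True; no jump
LOAD_FAST_LOAD_FAST n,n → push -2,-2
BINARY_OP // → -2 // -2 = 1
STORE_FAST n → n=1
LOAD_FAST_LOAD_FAST i,a → push 2,23
BINARY_OP - → 2 - 23 = -21
STORE_FAST n → n=-21
LOAD_FAST n → push -21
LOAD_CONST → push 11
BINARY_OP // → -21 // 11 = -2
STORE_FAST n → n=-2
LOAD_FAST i → push 2
LOAD_CONST → push 1
BINARY_OP + → 2 + 1 = 3
STORE_FAST i → i=3
LOAD_FAST i → push 3
LOAD_CONST → push 3
COMPARE_OP bool(<) → 3 vs 3 = False
POP_JUMP_IF_FALSE → pop False; jump
LOAD_FAST n → push -2
RETURN_VALUE → return -2.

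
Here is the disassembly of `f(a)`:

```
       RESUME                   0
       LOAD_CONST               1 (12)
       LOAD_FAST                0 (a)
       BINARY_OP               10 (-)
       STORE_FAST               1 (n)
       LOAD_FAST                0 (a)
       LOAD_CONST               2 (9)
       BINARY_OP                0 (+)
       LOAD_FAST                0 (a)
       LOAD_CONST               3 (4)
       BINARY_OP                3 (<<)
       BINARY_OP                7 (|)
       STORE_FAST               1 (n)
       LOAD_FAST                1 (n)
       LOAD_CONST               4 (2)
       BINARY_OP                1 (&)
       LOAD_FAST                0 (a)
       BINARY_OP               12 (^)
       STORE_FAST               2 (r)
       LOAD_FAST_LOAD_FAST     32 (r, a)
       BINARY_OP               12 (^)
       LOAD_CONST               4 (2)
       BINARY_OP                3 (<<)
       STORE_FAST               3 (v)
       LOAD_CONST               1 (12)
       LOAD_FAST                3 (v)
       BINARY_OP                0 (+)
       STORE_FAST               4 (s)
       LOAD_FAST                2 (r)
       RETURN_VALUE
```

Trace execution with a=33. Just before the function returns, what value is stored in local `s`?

20

LOAD_CONST → push 12. Stack: [12]
LOAD_FAST a → push 33. Stack: [12, 33]
BINARY_OP - → 12 - 33 = -21. Stack: [-21]
STORE_FAST n → n=-21. Stack: []
LOAD_FAST a → push 33. Stack: [33]
LOAD_CONST → push 9. Stack: [33, 9]
BINARY_OP + → 33 + 9 = 42. Stack: [42]
LOAD_FAST a → push 33. Stack: [42, 33]
LOAD_CONST → push 4. Stack: [42, 33, 4]
BINARY_OP << → 33 << 4 = 528. Stack: [42, 528]
BINARY_OP | → 42 | 528 = 570. Stack: [570]
STORE_FAST n → n=570. Stack: []
LOAD_FAST n → push 570. Stack: [570]
LOAD_CONST → push 2. Stack: [570, 2]
BINARY_OP & → 570 & 2 = 2. Stack: [2]
LOAD_FAST a → push 33. Stack: [2, 33]
BINARY_OP ^ → 2 ^ 33 = 35. Stack: [35]
STORE_FAST r → r=35. Stack: []
LOAD_FAST_LOAD_FAST r,a → push 35,33. Stack: [35, 33]
BINARY_OP ^ → 35 ^ 33 = 2. Stack: [2]
LOAD_CONST → push 2. Stack: [2, 2]
BINARY_OP << → 2 << 2 = 8. Stack: [8]
STORE_FAST v → v=8. Stack: []
LOAD_CONST → push 12. Stack: [12]
LOAD_FAST v → push 8. Stack: [12, 8]
BINARY_OP + → 12 + 8 = 20. Stack: [20]
STORE_FAST s → s=20. Stack: []
LOAD_FAST r → push 35. Stack: [35]
RETURN_VALUE → return 35.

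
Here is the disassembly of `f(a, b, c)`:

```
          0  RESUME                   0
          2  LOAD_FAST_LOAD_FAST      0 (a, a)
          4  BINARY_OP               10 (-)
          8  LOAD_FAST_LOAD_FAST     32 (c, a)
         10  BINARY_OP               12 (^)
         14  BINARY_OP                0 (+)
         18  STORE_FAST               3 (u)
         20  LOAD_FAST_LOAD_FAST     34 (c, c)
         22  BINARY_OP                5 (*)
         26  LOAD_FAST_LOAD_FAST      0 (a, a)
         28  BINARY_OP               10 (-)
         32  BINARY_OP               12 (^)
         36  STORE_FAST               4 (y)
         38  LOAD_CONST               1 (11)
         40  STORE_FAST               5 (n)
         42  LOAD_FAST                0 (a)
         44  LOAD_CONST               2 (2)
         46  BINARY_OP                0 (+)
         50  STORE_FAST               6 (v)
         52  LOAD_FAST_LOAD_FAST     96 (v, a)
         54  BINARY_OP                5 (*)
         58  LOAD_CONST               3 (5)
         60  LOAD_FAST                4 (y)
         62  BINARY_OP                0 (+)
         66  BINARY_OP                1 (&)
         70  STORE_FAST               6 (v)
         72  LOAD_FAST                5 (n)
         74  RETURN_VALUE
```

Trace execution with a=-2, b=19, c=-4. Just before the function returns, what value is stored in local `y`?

LOAD_FAST_LOAD_FAST a,a → push -2,-2. Stack: [-2, -2]
BINARY_OP - → -2 - -2 = 0. Stack: [0]
LOAD_FAST_LOAD_FAST c,a → push -4,-2. Stack: [0, -4, -2]
BINARY_OP ^ → -4 ^ -2 = 2. Stack: [0, 2]
BINARY_OP + → 0 + 2 = 2. Stack: [2]
STORE_FAST u → u=2. Stack: []
LOAD_FAST_LOAD_FAST c,c → push -4,-4. Stack: [-4, -4]
BINARY_OP * → -4 * -4 = 16. Stack: [16]
LOAD_FAST_LOAD_FAST a,a → push -2,-2. Stack: [16, -2, -2]
BINARY_OP - → -2 - -2 = 0. Stack: [16, 0]
BINARY_OP ^ → 16 ^ 0 = 16. Stack: [16]
STORE_FAST y → y=16. Stack: []
LOAD_CONST → push 11. Stack: [11]
STORE_FAST n → n=11. Stack: []
LOAD_FAST a → push -2. Stack: [-2]
LOAD_CONST → push 2. Stack: [-2, 2]
BINARY_OP + → -2 + 2 = 0. Stack: [0]
STORE_FAST v → v=0. Stack: []
LOAD_FAST_LOAD_FAST v,a → push 0,-2. Stack: [0, -2]
BINARY_OP * → 0 * -2 = 0. Stack: [0]
LOAD_CONST → push 5. Stack: [0, 5]
LOAD_FAST y → push 16. Stack: [0, 5, 16]
BINARY_OP + → 5 + 16 = 21. Stack: [0, 21]
BINARY_OP & → 0 & 21 = 0. Stack: [0]
STORE_FAST v → v=0. Stack: []
LOAD_FAST n → push 11. Stack: [11]
RETURN_VALUE → return 11.

16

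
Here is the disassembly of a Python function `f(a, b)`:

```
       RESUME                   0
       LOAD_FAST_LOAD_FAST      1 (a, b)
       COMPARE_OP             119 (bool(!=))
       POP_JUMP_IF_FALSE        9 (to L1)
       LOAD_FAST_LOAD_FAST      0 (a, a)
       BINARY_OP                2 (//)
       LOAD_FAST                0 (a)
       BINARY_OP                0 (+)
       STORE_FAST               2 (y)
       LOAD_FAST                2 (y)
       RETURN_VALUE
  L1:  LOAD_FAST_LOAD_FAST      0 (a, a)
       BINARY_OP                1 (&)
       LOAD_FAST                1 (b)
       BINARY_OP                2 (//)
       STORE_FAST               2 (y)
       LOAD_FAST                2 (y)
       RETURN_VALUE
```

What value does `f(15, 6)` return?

16

LOAD_FAST_LOAD_FAST a,b → push 15,6. Stack: [15, 6]
COMPARE_OP bool(!=) → 15 vs 6 = True. Stack: [True]
POP_JUMP_IF_FALSE → pop True; no jump. Stack: []
LOAD_FAST_LOAD_FAST a,a → push 15,15. Stack: [15, 15]
BINARY_OP // → 15 // 15 = 1. Stack: [1]
LOAD_FAST a → push 15. Stack: [1, 15]
BINARY_OP + → 1 + 15 = 16. Stack: [16]
STORE_FAST y → y=16. Stack: []
LOAD_FAST y → push 16. Stack: [16]
RETURN_VALUE → return 16.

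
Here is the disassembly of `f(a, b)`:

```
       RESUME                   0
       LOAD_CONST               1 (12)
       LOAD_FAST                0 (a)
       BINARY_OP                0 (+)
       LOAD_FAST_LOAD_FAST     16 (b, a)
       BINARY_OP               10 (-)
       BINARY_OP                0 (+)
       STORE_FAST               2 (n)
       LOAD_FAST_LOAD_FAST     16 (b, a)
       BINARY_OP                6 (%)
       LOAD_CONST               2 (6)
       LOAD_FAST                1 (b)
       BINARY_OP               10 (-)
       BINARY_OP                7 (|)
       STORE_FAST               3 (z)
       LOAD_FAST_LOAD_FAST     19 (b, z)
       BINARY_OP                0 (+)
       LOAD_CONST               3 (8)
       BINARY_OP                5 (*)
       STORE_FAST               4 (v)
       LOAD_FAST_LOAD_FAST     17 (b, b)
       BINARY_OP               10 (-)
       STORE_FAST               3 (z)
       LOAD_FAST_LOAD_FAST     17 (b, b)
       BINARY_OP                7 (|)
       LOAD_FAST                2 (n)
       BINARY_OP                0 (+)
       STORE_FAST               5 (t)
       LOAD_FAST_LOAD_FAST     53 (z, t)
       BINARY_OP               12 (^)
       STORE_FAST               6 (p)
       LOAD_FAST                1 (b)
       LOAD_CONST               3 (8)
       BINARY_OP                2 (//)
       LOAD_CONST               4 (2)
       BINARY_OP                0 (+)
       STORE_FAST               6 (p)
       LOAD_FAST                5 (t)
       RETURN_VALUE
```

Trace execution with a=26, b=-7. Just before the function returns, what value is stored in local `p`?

LOAD_CONST → push 12. Stack: [12]
LOAD_FAST a → push 26. Stack: [12, 26]
BINARY_OP + → 12 + 26 = 38. Stack: [38]
LOAD_FAST_LOAD_FAST b,a → push -7,26. Stack: [38, -7, 26]
BINARY_OP - → -7 - 26 = -33. Stack: [38, -33]
BINARY_OP + → 38 + -33 = 5. Stack: [5]
STORE_FAST n → n=5. Stack: []
LOAD_FAST_LOAD_FAST b,a → push -7,26. Stack: [-7, 26]
BINARY_OP % → -7 % 26 = 19. Stack: [19]
LOAD_CONST → push 6. Stack: [19, 6]
LOAD_FAST b → push -7. Stack: [19, 6, -7]
BINARY_OP - → 6 - -7 = 13. Stack: [19, 13]
BINARY_OP | → 19 | 13 = 31. Stack: [31]
STORE_FAST z → z=31. Stack: []
LOAD_FAST_LOAD_FAST b,z → push -7,31. Stack: [-7, 31]
BINARY_OP + → -7 + 31 = 24. Stack: [24]
LOAD_CONST → push 8. Stack: [24, 8]
BINARY_OP * → 24 * 8 = 192. Stack: [192]
STORE_FAST v → v=192. Stack: []
LOAD_FAST_LOAD_FAST b,b → push -7,-7. Stack: [-7, -7]
BINARY_OP - → -7 - -7 = 0. Stack: [0]
STORE_FAST z → z=0. Stack: []
LOAD_FAST_LOAD_FAST b,b → push -7,-7. Stack: [-7, -7]
BINARY_OP | → -7 | -7 = -7. Stack: [-7]
LOAD_FAST n → push 5. Stack: [-7, 5]
BINARY_OP + → -7 + 5 = -2. Stack: [-2]
STORE_FAST t → t=-2. Stack: []
LOAD_FAST_LOAD_FAST z,t → push 0,-2. Stack: [0, -2]
BINARY_OP ^ → 0 ^ -2 = -2. Stack: [-2]
STORE_FAST p → p=-2. Stack: []
LOAD_FAST b → push -7. Stack: [-7]
LOAD_CONST → push 8. Stack: [-7, 8]
BINARY_OP // → -7 // 8 = -1. Stack: [-1]
LOAD_CONST → push 2. Stack: [-1, 2]
BINARY_OP + → -1 + 2 = 1. Stack: [1]
STORE_FAST p → p=1. Stack: []
LOAD_FAST t → push -2. Stack: [-2]
RETURN_VALUE → return -2.

1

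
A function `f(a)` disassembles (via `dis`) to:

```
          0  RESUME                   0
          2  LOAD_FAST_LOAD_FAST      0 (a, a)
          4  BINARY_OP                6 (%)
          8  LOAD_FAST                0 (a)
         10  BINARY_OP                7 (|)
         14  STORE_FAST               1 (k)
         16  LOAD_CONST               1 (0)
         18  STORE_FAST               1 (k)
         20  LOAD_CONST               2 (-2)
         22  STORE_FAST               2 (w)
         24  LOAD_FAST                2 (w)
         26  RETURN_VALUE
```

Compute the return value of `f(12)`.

-2

LOAD_FAST_LOAD_FAST a,a → push 12,12. Stack: [12, 12]
BINARY_OP % → 12 % 12 = 0. Stack: [0]
LOAD_FAST a → push 12. Stack: [0, 12]
BINARY_OP | → 0 | 12 = 12. Stack: [12]
STORE_FAST k → k=12. Stack: []
LOAD_CONST → push 0. Stack: [0]
STORE_FAST k → k=0. Stack: []
LOAD_CONST → push -2. Stack: [-2]
STORE_FAST w → w=-2. Stack: []
LOAD_FAST w → push -2. Stack: [-2]
RETURN_VALUE → return -2.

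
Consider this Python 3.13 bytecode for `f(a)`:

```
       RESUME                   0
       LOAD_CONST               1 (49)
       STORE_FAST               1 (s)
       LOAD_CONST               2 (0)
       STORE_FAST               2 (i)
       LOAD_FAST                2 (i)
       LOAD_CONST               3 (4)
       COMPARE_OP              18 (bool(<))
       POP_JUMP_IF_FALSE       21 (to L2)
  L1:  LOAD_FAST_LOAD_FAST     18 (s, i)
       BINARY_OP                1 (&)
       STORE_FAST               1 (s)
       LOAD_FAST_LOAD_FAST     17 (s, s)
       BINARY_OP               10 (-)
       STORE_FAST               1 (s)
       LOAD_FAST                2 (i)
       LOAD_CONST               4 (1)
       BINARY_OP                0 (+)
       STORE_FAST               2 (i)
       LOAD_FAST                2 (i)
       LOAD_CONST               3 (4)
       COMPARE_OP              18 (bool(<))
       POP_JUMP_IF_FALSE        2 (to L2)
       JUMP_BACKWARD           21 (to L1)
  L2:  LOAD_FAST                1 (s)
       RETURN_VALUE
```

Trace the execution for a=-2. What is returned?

LOAD_CONST → push 49. Stack: [49]
STORE_FAST s → s=49. Stack: []
LOAD_CONST → push 0. Stack: [0]
STORE_FAST i → i=0. Stack: []
LOAD_FAST i → push 0. Stack: [0]
LOAD_CONST → push 4. Stack: [0, 4]
COMPARE_OP bool(<) → 0 vs 4 = True. Stack: [True]
POP_JUMP_IF_FALSE → pop True; no jump. Stack: []
LOAD_FAST_LOAD_FAST s,i → push 49,0. Stack: [49, 0]
BINARY_OP & → 49 & 0 = 0. Stack: [0]
STORE_FAST s → s=0. Stack: []
LOAD_FAST_LOAD_FAST s,s → push 0,0. Stack: [0, 0]
BINARY_OP - → 0 - 0 = 0. Stack: [0]
STORE_FAST s → s=0. Stack: []
LOAD_FAST i → push 0. Stack: [0]
LOAD_CONST → push 1. Stack: [0, 1]
BINARY_OP + → 0 + 1 = 1. Stack: [1]
STORE_FAST i → i=1. Stack: []
LOAD_FAST i → push 1. Stack: [1]
LOAD_CONST → push 4. Stack: [1, 4]
COMPARE_OP bool(<) → 1 vs 4 = True. Stack: [True]
POP_JUMP_IF_FALSE → pop True; no jump. Stack: []
LOAD_FAST_LOAD_FAST s,i → push 0,1. Stack: [0, 1]
BINARY_OP & → 0 & 1 = 0. Stack: [0]
STORE_FAST s → s=0. Stack: []
LOAD_FAST_LOAD_FAST s,s → push 0,0. Stack: [0, 0]
BINARY_OP - → 0 - 0 = 0. Stack: [0]
STORE_FAST s → s=0. Stack: []
LOAD_FAST i → push 1. Stack: [1]
LOAD_CONST → push 1. Stack: [1, 1]
BINARY_OP + → 1 + 1 = 2. Stack: [2]
STORE_FAST i → i=2. Stack: []
LOAD_FAST i → push 2. Stack: [2]
LOAD_CONST → push 4. Stack: [2, 4]
COMPARE_OP bool(<) → 2 vs 4 = True. Stack: [True]
POP_JUMP_IF_FALSE → pop True; no jump. Stack: []
LOAD_FAST_LOAD_FAST s,i → push 0,2. Stack: [0, 2]
BINARY_OP & → 0 & 2 = 0. Stack: [0]
STORE_FAST s → s=0. Stack: []
LOAD_FAST_LOAD_FAST s,s → push 0,0. Stack: [0, 0]
BINARY_OP - → 0 - 0 = 0. Stack: [0]
STORE_FAST s → s=0. Stack: []
LOAD_FAST i → push 2. Stack: [2]
LOAD_CONST → push 1. Stack: [2, 1]
BINARY_OP + → 2 + 1 = 3. Stack: [3]
STORE_FAST i → i=3. Stack: []
LOAD_FAST i → push 3. Stack: [3]
LOAD_CONST → push 4. Stack: [3, 4]
COMPARE_OP bool(<) → 3 vs 4 = True. Stack: [True]
POP_JUMP_IF_FALSE → pop True; no jump. Stack: []
LOAD_FAST_LOAD_FAST s,i → push 0,3. Stack: [0, 3]
BINARY_OP & → 0 & 3 = 0. Stack: [0]
STORE_FAST s → s=0. Stack: []
LOAD_FAST_LOAD_FAST s,s → push 0,0. Stack: [0, 0]
BINARY_OP - → 0 - 0 = 0. Stack: [0]
STORE_FAST s → s=0. Stack: []
LOAD_FAST i → push 3. Stack: [3]
LOAD_CONST → push 1. Stack: [3, 1]
BINARY_OP + → 3 + 1 = 4. Stack: [4]
STORE_FAST i → i=4. Stack: []
LOAD_FAST i → push 4. Stack: [4]
LOAD_CONST → push 4. Stack: [4, 4]
COMPARE_OP bool(<) → 4 vs 4 = False. Stack: [False]
POP_JUMP_IF_FALSE → pop False; jump. Stack: []
LOAD_FAST s → push 0. Stack: [0]
RETURN_VALUE → return 0.

0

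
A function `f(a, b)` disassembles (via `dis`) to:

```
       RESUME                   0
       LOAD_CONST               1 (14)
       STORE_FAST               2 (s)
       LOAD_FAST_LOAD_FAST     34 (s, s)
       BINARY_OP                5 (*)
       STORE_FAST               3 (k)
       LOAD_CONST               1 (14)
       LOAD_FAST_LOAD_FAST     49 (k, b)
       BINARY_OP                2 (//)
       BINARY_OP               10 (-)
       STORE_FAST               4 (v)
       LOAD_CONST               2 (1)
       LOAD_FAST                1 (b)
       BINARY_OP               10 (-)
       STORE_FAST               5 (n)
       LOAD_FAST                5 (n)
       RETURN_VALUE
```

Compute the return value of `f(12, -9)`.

10

LOAD_CONST → push 14. Stack: [14]
STORE_FAST s → s=14. Stack: []
LOAD_FAST_LOAD_FAST s,s → push 14,14. Stack: [14, 14]
BINARY_OP * → 14 * 14 = 196. Stack: [196]
STORE_FAST k → k=196. Stack: []
LOAD_CONST → push 14. Stack: [14]
LOAD_FAST_LOAD_FAST k,b → push 196,-9. Stack: [14, 196, -9]
BINARY_OP // → 196 // -9 = -22. Stack: [14, -22]
BINARY_OP - → 14 - -22 = 36. Stack: [36]
STORE_FAST v → v=36. Stack: []
LOAD_CONST → push 1. Stack: [1]
LOAD_FAST b → push -9. Stack: [1, -9]
BINARY_OP - → 1 - -9 = 10. Stack: [10]
STORE_FAST n → n=10. Stack: []
LOAD_FAST n → push 10. Stack: [10]
RETURN_VALUE → return 10.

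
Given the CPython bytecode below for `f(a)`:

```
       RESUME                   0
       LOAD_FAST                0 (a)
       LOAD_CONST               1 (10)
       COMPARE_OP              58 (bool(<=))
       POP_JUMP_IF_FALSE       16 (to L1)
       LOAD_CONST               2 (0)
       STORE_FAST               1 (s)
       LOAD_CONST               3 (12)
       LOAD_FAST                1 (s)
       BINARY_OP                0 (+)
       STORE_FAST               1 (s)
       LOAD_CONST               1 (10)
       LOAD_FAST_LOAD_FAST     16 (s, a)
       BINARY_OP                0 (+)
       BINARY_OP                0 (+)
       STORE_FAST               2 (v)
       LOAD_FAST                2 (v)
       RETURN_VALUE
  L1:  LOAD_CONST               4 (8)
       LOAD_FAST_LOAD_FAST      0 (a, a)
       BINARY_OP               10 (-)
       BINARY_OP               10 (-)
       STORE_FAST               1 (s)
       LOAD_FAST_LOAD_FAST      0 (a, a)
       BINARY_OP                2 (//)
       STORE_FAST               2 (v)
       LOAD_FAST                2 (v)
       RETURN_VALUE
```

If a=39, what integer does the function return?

1

LOAD_FAST a → push 39. Stack: [39]
LOAD_CONST → push 10. Stack: [39, 10]
COMPARE_OP bool(<=) → 39 vs 10 = False. Stack: [False]
POP_JUMP_IF_FALSE → pop False; jump. Stack: []
LOAD_CONST → push 8. Stack: [8]
LOAD_FAST_LOAD_FAST a,a → push 39,39. Stack: [8, 39, 39]
BINARY_OP - → 39 - 39 = 0. Stack: [8, 0]
BINARY_OP - → 8 - 0 = 8. Stack: [8]
STORE_FAST s → s=8. Stack: []
LOAD_FAST_LOAD_FAST a,a → push 39,39. Stack: [39, 39]
BINARY_OP // → 39 // 39 = 1. Stack: [1]
STORE_FAST v → v=1. Stack: []
LOAD_FAST v → push 1. Stack: [1]
RETURN_VALUE → return 1.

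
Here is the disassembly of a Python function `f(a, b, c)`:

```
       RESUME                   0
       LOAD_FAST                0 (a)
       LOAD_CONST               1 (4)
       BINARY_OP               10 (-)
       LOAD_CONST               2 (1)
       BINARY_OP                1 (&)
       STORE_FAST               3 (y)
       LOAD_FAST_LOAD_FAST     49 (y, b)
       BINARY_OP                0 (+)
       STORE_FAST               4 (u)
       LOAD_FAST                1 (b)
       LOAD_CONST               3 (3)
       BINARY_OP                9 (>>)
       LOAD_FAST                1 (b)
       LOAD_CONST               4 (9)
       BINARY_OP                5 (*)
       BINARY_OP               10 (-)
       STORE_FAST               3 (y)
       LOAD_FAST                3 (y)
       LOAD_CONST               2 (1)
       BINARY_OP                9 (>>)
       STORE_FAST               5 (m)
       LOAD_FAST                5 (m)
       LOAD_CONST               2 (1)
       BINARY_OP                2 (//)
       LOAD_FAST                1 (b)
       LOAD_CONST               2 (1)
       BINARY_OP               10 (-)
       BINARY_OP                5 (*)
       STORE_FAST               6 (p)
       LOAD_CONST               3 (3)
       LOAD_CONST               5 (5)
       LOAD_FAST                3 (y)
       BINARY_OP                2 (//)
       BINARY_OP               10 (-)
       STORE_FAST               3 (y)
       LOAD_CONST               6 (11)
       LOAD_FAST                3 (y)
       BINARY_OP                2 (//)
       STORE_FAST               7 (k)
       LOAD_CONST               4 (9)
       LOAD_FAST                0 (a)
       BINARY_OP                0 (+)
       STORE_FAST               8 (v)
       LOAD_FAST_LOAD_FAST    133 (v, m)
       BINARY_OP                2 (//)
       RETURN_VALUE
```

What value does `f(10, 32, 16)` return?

LOAD_FAST a → push 10. Stack: [10]
LOAD_CONST → push 4. Stack: [10, 4]
BINARY_OP - → 10 - 4 = 6. Stack: [6]
LOAD_CONST → push 1. Stack: [6, 1]
BINARY_OP & → 6 & 1 = 0. Stack: [0]
STORE_FAST y → y=0. Stack: []
LOAD_FAST_LOAD_FAST y,b → push 0,32. Stack: [0, 32]
BINARY_OP + → 0 + 32 = 32. Stack: [32]
STORE_FAST u → u=32. Stack: []
LOAD_FAST b → push 32. Stack: [32]
LOAD_CONST → push 3. Stack: [32, 3]
BINARY_OP >> → 32 >> 3 = 4. Stack: [4]
LOAD_FAST b → push 32. Stack: [4, 32]
LOAD_CONST → push 9. Stack: [4, 32, 9]
BINARY_OP * → 32 * 9 = 288. Stack: [4, 288]
BINARY_OP - → 4 - 288 = -284. Stack: [-284]
STORE_FAST y → y=-284. Stack: []
LOAD_FAST y → push -284. Stack: [-284]
LOAD_CONST → push 1. Stack: [-284, 1]
BINARY_OP >> → -284 >> 1 = -142. Stack: [-142]
STORE_FAST m → m=-142. Stack: []
LOAD_FAST m → push -142. Stack: [-142]
LOAD_CONST → push 1. Stack: [-142, 1]
BINARY_OP // → -142 // 1 = -142. Stack: [-142]
LOAD_FAST b → push 32. Stack: [-142, 32]
LOAD_CONST → push 1. Stack: [-142, 32, 1]
BINARY_OP - → 32 - 1 = 31. Stack: [-142, 31]
BINARY_OP * → -142 * 31 = -4402. Stack: [-4402]
STORE_FAST p → p=-4402. Stack: []
LOAD_CONST → push 3. Stack: [3]
LOAD_CONST → push 5. Stack: [3, 5]
LOAD_FAST y → push -284. Stack: [3, 5, -284]
BINARY_OP // → 5 // -284 = -1. Stack: [3, -1]
BINARY_OP - → 3 - -1 = 4. Stack: [4]
STORE_FAST y → y=4. Stack: []
LOAD_CONST → push 11. Stack: [11]
LOAD_FAST y → push 4. Stack: [11, 4]
BINARY_OP // → 11 // 4 = 2. Stack: [2]
STORE_FAST k → k=2. Stack: []
LOAD_CONST → push 9. Stack: [9]
LOAD_FAST a → push 10. Stack: [9, 10]
BINARY_OP + → 9 + 10 = 19. Stack: [19]
STORE_FAST v → v=19. Stack: []
LOAD_FAST_LOAD_FAST v,m → push 19,-142. Stack: [19, -142]
BINARY_OP // → 19 // -142 = -1. Stack: [-1]
RETURN_VALUE → return -1.

-1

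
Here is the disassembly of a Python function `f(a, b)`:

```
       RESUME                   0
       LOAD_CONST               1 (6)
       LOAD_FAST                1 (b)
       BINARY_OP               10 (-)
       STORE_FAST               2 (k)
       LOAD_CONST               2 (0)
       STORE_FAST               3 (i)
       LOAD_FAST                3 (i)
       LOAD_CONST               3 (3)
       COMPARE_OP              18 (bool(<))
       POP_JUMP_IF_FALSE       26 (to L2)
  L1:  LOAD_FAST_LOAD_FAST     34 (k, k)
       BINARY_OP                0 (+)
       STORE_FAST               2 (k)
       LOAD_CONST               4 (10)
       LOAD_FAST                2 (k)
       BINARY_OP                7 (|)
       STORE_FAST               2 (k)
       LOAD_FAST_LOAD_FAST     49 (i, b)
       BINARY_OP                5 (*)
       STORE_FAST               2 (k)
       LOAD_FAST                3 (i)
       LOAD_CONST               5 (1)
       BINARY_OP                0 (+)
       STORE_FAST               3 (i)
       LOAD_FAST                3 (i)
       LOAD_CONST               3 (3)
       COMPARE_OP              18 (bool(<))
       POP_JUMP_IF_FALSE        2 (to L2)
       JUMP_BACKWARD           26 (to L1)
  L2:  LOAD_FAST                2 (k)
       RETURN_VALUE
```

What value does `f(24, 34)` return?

68

LOAD_CONST → push 6
LOAD_FAST b → push 34
BINARY_OP - → 6 - 34 = -28
STORE_FAST k → k=-28
LOAD_CONST → push 0
STORE_FAST i → i=0
LOAD_FAST i → push 0
LOAD_CONST → push 3
COMPARE_OP bool(<) → 0 vs 3 = True
POP_JUMP_IF_FALSE → pop True; no jump
LOAD_FAST_LOAD_FAST k,k → push -28,-28
BINARY_OP + → -28 + -28 = -56
STORE_FAST k → k=-56
LOAD_CONST → push 10
LOAD_FAST k → push -56
BINARY_OP | → 10 | -56 = -54
STORE_FAST k → k=-54
LOAD_FAST_LOAD_FAST i,b → push 0,34
BINARY_OP * → 0 * 34 = 0
STORE_FAST k → k=0
LOAD_FAST i → push 0
LOAD_CONST → push 1
BINARY_OP + → 0 + 1 = 1
STORE_FAST i → i=1
LOAD_FAST i → push 1
LOAD_CONST → push 3
COMPARE_OP bool(<) → 1 vs 3 = True
POP_JUMP_IF_FALSE → pop True; no jump
LOAD_FAST_LOAD_FAST k,k → push 0,0
BINARY_OP + → 0 + 0 = 0
STORE_FAST k → k=0
LOAD_CONST → push 10
LOAD_FAST k → push 0
BINARY_OP | → 10 | 0 = 10
STORE_FAST k → k=10
LOAD_FAST_LOAD_FAST i,b → push 1,34
BINARY_OP * → 1 * 34 = 34
STORE_FAST k → k=34
LOAD_FAST i → push 1
LOAD_CONST → push 1
BINARY_OP + → 1 + 1 = 2
STORE_FAST i → i=2
LOAD_FAST i → push 2
LOAD_CONST → push 3
COMPARE_OP bool(<) → 2 vs 3 = True
POP_JUMP_IF_FALSE → pop True; no jump
LOAD_FAST_LOAD_FAST k,k → push 34,34
BINARY_OP + → 34 + 34 = 68
STORE_FAST k → k=68
LOAD_CONST → push 10
LOAD_FAST k → push 68
BINARY_OP | → 10 | 68 = 78
STORE_FAST k → k=78
LOAD_FAST_LOAD_FAST i,b → push 2,34
BINARY_OP * → 2 * 34 = 68
STORE_FAST k → k=68
LOAD_FAST i → push 2
LOAD_CONST → push 1
BINARY_OP + → 2 + 1 = 3
STORE_FAST i → i=3
LOAD_FAST i → push 3
LOAD_CONST → push 3
COMPARE_OP bool(<) → 3 vs 3 = False
POP_JUMP_IF_FALSE → pop False; jump
LOAD_FAST k → push 68
RETURN_VALUE → return 68.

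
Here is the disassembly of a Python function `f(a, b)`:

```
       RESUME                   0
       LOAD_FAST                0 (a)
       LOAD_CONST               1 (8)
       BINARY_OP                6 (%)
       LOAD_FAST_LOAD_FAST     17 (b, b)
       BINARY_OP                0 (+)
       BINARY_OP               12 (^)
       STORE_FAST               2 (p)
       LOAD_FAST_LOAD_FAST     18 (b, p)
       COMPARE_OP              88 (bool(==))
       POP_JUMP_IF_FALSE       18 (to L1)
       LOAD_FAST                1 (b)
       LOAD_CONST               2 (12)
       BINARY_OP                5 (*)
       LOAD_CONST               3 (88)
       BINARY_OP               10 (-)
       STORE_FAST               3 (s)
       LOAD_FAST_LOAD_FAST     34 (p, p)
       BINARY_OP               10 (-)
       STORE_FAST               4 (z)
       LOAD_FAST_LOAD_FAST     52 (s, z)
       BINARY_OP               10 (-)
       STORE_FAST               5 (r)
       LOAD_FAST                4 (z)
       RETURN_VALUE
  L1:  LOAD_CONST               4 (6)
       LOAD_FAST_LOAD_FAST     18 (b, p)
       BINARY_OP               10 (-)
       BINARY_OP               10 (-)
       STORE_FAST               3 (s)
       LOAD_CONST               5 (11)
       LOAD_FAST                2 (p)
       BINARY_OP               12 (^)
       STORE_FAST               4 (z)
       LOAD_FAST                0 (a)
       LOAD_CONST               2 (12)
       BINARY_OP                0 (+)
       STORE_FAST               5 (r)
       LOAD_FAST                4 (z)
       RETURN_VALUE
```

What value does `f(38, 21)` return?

39

LOAD_FAST a → push 38. Stack: [38]
LOAD_CONST → push 8. Stack: [38, 8]
BINARY_OP % → 38 % 8 = 6. Stack: [6]
LOAD_FAST_LOAD_FAST b,b → push 21,21. Stack: [6, 21, 21]
BINARY_OP + → 21 + 21 = 42. Stack: [6, 42]
BINARY_OP ^ → 6 ^ 42 = 44. Stack: [44]
STORE_FAST p → p=44. Stack: []
LOAD_FAST_LOAD_FAST b,p → push 21,44. Stack: [21, 44]
COMPARE_OP bool(==) → 21 vs 44 = False. Stack: [False]
POP_JUMP_IF_FALSE → pop False; jump. Stack: []
LOAD_CONST → push 6. Stack: [6]
LOAD_FAST_LOAD_FAST b,p → push 21,44. Stack: [6, 21, 44]
BINARY_OP - → 21 - 44 = -23. Stack: [6, -23]
BINARY_OP - → 6 - -23 = 29. Stack: [29]
STORE_FAST s → s=29. Stack: []
LOAD_CONST → push 11. Stack: [11]
LOAD_FAST p → push 44. Stack: [11, 44]
BINARY_OP ^ → 11 ^ 44 = 39. Stack: [39]
STORE_FAST z → z=39. Stack: []
LOAD_FAST a → push 38. Stack: [38]
LOAD_CONST → push 12. Stack: [38, 12]
BINARY_OP + → 38 + 12 = 50. Stack: [50]
STORE_FAST r → r=50. Stack: []
LOAD_FAST z → push 39. Stack: [39]
RETURN_VALUE → return 39.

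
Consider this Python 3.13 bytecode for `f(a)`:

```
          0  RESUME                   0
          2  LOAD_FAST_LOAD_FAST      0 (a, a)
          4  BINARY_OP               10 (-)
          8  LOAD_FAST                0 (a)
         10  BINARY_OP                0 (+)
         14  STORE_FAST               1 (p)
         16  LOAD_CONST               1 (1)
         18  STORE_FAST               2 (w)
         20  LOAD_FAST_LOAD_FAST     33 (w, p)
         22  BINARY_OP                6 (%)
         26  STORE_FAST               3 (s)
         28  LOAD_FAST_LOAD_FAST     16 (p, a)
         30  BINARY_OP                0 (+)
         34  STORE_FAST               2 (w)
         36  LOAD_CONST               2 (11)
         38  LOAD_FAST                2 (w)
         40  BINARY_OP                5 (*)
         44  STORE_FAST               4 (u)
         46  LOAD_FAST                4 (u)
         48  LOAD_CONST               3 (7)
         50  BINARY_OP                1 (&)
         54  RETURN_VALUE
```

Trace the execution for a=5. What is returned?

LOAD_FAST_LOAD_FAST a,a → push 5,5. Stack: [5, 5]
BINARY_OP - → 5 - 5 = 0. Stack: [0]
LOAD_FAST a → push 5. Stack: [0, 5]
BINARY_OP + → 0 + 5 = 5. Stack: [5]
STORE_FAST p → p=5. Stack: []
LOAD_CONST → push 1. Stack: [1]
STORE_FAST w → w=1. Stack: []
LOAD_FAST_LOAD_FAST w,p → push 1,5. Stack: [1, 5]
BINARY_OP % → 1 % 5 = 1. Stack: [1]
STORE_FAST s → s=1. Stack: []
LOAD_FAST_LOAD_FAST p,a → push 5,5. Stack: [5, 5]
BINARY_OP + → 5 + 5 = 10. Stack: [10]
STORE_FAST w → w=10. Stack: []
LOAD_CONST → push 11. Stack: [11]
LOAD_FAST w → push 10. Stack: [11, 10]
BINARY_OP * → 11 * 10 = 110. Stack: [110]
STORE_FAST u → u=110. Stack: []
LOAD_FAST u → push 110. Stack: [110]
LOAD_CONST → push 7. Stack: [110, 7]
BINARY_OP & → 110 & 7 = 6. Stack: [6]
RETURN_VALUE → return 6.

6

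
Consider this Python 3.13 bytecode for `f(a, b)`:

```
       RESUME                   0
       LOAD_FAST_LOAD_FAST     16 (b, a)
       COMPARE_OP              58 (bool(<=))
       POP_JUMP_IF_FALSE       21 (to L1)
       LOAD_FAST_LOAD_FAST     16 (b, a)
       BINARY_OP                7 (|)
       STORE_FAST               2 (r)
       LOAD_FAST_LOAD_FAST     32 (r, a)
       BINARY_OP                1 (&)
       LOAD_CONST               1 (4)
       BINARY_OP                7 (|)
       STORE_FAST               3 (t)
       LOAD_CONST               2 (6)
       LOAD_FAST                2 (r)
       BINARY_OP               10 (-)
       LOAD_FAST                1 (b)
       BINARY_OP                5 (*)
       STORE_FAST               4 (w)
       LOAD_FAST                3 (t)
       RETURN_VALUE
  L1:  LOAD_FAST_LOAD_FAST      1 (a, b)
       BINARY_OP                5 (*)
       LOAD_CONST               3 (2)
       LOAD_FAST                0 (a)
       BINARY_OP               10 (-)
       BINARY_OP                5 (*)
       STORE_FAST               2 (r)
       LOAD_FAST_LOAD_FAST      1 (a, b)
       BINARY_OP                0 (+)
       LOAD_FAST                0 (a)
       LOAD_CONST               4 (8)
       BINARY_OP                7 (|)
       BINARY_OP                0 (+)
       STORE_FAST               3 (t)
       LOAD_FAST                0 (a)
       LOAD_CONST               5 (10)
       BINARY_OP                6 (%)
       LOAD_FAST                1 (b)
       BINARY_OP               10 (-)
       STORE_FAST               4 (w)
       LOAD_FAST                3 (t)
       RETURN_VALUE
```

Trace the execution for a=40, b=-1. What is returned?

44

LOAD_FAST_LOAD_FAST b,a → push -1,40. Stack: [-1, 40]
COMPARE_OP bool(<=) → -1 vs 40 = True. Stack: [True]
POP_JUMP_IF_FALSE → pop True; no jump. Stack: []
LOAD_FAST_LOAD_FAST b,a → push -1,40. Stack: [-1, 40]
BINARY_OP | → -1 | 40 = -1. Stack: [-1]
STORE_FAST r → r=-1. Stack: []
LOAD_FAST_LOAD_FAST r,a → push -1,40. Stack: [-1, 40]
BINARY_OP & → -1 & 40 = 40. Stack: [40]
LOAD_CONST → push 4. Stack: [40, 4]
BINARY_OP | → 40 | 4 = 44. Stack: [44]
STORE_FAST t → t=44. Stack: []
LOAD_CONST → push 6. Stack: [6]
LOAD_FAST r → push -1. Stack: [6, -1]
BINARY_OP - → 6 - -1 = 7. Stack: [7]
LOAD_FAST b → push -1. Stack: [7, -1]
BINARY_OP * → 7 * -1 = -7. Stack: [-7]
STORE_FAST w → w=-7. Stack: []
LOAD_FAST t → push 44. Stack: [44]
RETURN_VALUE → return 44.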